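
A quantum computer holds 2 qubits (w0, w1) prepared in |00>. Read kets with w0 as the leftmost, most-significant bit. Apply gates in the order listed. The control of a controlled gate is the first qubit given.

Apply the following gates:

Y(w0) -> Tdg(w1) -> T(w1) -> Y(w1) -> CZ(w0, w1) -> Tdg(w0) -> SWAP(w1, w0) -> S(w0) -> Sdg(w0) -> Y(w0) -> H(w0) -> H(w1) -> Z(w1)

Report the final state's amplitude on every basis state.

After the circuit, the state carries amplitude -exp(I*pi/4)/2 on |00>, -exp(I*pi/4)/2 on |01>, -exp(I*pi/4)/2 on |10>, -exp(I*pi/4)/2 on |11>. Key observation: steps 8-9 multiply out to the identity, so the circuit reduces to the remaining gates.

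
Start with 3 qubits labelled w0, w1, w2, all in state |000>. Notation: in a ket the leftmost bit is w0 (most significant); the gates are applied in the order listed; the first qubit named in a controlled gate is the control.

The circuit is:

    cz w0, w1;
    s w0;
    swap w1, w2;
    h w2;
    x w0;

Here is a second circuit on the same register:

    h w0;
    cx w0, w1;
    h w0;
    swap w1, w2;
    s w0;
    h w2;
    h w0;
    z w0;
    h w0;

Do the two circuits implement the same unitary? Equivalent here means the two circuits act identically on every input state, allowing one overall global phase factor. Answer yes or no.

No — the two circuits implement different unitaries, even allowing a global phase.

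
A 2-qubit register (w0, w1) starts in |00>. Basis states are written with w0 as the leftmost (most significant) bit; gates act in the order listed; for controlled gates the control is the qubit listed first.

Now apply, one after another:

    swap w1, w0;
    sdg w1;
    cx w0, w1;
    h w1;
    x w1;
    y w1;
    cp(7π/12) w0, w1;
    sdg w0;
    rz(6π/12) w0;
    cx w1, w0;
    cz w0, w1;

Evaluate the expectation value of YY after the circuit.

The expectation value of YY is -1.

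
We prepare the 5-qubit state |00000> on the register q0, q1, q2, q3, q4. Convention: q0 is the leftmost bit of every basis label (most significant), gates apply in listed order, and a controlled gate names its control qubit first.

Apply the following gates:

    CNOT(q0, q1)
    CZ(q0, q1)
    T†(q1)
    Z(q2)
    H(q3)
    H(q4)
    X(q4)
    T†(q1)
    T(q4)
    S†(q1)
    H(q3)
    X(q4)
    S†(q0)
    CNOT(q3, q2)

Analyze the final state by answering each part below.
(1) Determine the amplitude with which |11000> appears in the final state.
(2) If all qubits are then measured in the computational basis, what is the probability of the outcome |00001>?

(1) The final state's coefficient on |11000> equals 0.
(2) The probability of measuring |00001> is 1/2.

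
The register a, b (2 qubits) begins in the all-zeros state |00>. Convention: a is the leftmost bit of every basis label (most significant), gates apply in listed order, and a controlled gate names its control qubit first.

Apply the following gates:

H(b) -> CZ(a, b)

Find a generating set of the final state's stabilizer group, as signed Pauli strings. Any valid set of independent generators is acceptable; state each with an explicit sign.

One valid set of independent stabilizer generators is +IX, +ZI (any independent generating set of the same group is equally correct).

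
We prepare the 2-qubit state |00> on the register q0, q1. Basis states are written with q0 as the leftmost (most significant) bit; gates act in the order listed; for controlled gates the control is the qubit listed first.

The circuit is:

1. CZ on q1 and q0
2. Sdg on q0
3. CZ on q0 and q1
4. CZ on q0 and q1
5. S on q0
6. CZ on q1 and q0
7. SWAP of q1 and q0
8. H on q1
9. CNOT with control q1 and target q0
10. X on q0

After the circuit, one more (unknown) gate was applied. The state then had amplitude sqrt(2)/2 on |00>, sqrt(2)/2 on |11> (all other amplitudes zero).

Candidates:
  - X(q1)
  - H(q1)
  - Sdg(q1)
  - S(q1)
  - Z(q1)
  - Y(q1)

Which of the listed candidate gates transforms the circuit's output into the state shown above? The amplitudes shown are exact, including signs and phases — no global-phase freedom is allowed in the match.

The unique candidate consistent with the amplitudes is X(q1).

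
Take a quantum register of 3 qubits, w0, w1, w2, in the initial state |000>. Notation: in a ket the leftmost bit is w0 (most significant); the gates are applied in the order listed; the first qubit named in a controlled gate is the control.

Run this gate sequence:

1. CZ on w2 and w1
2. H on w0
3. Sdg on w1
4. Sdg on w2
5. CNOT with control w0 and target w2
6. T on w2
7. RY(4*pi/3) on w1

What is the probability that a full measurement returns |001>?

The probability of measuring |001> is 0.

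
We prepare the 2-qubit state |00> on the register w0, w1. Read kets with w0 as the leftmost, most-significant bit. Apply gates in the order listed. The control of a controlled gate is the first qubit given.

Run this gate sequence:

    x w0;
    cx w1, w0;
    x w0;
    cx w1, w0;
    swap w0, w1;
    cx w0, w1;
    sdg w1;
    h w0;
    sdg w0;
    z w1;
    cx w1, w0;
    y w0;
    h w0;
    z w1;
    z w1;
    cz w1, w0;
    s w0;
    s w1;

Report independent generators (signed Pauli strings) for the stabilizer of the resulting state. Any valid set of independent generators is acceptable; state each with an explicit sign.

The final state is stabilized by the group generated by -XI, +IZ; other independent generating sets are equally valid.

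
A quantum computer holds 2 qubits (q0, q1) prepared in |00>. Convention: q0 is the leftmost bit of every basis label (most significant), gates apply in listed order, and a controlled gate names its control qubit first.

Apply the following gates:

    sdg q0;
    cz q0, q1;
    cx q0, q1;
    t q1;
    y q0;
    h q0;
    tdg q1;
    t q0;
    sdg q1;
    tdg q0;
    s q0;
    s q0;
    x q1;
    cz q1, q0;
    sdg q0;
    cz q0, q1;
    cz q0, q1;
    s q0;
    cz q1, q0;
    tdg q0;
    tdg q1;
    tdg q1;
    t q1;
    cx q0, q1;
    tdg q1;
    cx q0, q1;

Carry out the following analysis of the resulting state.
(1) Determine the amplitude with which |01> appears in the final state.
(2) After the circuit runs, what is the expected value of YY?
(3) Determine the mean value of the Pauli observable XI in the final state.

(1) |01> carries amplitude sqrt(2)/2 in the final state. Key observation: steps 14-19 multiply out to the identity, so the circuit reduces to the remaining gates.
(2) In the final state, YY has expectation 0.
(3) In the final state, XI has expectation 1.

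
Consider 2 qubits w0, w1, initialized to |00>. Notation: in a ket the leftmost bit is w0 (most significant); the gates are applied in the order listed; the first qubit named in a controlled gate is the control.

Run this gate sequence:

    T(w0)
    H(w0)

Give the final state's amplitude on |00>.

The amplitude on |00> is sqrt(2)/2.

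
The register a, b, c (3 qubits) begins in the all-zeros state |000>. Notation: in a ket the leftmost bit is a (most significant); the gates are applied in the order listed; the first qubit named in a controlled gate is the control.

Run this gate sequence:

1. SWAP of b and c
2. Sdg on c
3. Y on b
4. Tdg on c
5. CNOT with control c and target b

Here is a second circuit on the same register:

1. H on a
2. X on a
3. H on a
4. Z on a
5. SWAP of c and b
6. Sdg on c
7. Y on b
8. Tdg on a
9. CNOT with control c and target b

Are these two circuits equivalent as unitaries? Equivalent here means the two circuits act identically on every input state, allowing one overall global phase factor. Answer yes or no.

No: there is an input state on which the two circuits produce genuinely different outputs (not merely differing by a phase).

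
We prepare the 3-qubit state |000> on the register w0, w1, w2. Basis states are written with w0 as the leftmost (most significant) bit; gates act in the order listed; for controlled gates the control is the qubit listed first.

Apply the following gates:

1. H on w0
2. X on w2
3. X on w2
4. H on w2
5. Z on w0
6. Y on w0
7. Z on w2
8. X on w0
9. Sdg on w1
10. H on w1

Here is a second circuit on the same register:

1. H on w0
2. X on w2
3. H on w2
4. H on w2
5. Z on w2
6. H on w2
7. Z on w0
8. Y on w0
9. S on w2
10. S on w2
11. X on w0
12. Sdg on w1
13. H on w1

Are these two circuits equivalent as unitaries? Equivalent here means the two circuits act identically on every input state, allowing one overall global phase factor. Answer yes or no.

No — the two circuits implement different unitaries, even allowing a global phase.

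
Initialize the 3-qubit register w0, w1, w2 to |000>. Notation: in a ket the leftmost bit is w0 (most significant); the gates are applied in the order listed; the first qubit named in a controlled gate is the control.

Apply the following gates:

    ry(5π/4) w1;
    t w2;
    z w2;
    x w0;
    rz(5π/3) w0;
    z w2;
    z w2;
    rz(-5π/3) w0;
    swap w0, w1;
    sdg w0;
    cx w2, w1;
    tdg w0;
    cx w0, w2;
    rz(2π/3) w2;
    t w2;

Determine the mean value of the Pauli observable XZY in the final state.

In the final state, XZY has expectation sqrt(2)/4. Key observation: the block from step 5 through step 8 cancels to the identity and can be dropped.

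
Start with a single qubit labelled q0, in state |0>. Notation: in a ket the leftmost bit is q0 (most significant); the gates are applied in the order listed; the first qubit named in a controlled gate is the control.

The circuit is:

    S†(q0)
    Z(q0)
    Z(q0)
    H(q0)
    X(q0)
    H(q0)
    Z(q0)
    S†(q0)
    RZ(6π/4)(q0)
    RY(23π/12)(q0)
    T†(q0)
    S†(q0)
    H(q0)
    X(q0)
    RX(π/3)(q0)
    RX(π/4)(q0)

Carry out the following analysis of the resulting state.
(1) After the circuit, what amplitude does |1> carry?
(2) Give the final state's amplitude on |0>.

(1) |1> carries amplitude (sqrt(2) + 2 - sqrt(6)*I - 2*I - (-2 + sqrt(2) - 2*I + sqrt(6)*I)*exp(3*I*pi/4))*exp(I*pi/4)/8 in the final state.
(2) |0> carries amplitude (sqrt(2) + 2 - sqrt(6)*I - 2*I - (-sqrt(2) + 2 - sqrt(6)*I + 2*I)*exp(3*I*pi/4))*exp(I*pi/4)/8 in the final state.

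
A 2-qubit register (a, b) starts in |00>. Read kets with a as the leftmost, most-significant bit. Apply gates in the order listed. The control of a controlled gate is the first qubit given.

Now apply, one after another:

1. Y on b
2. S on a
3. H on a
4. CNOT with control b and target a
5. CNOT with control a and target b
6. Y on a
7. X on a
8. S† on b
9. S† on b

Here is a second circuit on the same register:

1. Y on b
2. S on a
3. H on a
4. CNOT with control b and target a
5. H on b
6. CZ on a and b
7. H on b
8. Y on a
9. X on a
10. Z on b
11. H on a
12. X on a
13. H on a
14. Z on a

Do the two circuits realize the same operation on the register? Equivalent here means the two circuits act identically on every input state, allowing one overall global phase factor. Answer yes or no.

Yes, they are equivalent — the unitaries differ by at most a global phase.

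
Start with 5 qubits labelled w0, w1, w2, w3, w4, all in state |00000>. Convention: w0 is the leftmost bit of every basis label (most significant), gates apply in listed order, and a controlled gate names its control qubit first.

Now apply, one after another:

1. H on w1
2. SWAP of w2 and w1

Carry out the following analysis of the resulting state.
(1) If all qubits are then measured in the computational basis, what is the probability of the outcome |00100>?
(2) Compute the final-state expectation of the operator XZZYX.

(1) A full measurement returns |00100> with probability 1/2.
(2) In the final state, XZZYX has expectation 0.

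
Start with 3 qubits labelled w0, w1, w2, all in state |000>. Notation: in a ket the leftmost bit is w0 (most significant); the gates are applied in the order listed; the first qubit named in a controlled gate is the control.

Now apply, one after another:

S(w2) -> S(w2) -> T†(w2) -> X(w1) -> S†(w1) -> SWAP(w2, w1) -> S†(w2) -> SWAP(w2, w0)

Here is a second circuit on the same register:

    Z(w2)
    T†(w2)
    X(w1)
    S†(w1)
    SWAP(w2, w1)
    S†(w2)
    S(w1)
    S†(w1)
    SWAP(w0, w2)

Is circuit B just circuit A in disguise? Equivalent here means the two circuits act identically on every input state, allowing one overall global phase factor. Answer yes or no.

Yes, they are equivalent — the unitaries differ by at most a global phase.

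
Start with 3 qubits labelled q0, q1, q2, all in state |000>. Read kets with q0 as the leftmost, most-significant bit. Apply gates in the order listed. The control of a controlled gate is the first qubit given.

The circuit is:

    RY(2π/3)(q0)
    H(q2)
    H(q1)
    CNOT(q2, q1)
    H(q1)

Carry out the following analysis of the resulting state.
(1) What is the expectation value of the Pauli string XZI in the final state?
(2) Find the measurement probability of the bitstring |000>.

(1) The observable XZI averages to sqrt(3)/2.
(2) A full measurement returns |000> with probability 1/8.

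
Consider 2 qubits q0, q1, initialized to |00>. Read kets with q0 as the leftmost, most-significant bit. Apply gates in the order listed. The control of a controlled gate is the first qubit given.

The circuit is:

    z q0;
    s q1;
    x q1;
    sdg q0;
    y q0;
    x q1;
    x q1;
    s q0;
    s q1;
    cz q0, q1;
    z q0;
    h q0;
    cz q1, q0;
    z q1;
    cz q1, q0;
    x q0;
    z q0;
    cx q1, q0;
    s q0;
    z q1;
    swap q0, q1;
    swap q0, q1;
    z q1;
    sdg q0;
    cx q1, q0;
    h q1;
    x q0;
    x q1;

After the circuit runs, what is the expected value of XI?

The observable XI averages to 1. Key observation: steps 18-25 multiply out to the identity, so the circuit reduces to the remaining gates.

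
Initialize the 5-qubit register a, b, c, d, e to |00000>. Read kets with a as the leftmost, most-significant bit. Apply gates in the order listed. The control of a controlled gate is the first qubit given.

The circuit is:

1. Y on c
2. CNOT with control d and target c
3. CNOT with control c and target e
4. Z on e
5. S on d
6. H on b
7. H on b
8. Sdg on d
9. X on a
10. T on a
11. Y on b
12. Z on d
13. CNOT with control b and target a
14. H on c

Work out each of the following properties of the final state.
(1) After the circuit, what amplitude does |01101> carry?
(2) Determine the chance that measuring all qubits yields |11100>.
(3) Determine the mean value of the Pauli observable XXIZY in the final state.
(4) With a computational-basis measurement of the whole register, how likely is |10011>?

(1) The final state's coefficient on |01101> equals -sqrt(2)*exp(I*pi/4)/2. Key observation: steps 5-8 multiply out to the identity, so the circuit reduces to the remaining gates.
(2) Outcome |11100> occurs with probability 0.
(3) In the final state, XXIZY has expectation 0.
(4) The probability of measuring |10011> is 0.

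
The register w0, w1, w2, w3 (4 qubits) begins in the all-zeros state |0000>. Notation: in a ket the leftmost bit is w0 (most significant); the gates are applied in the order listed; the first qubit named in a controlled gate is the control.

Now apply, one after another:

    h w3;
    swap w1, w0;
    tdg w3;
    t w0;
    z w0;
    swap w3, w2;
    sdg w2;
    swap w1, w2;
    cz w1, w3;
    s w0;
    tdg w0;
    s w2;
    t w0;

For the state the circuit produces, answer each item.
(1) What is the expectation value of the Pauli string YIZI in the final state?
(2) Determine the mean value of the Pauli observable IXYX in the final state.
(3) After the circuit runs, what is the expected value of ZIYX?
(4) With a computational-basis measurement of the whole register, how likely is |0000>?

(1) The observable YIZI averages to 0.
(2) The observable IXYX averages to 0.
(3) In the final state, ZIYX has expectation 0.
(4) A full measurement returns |0000> with probability 1/2.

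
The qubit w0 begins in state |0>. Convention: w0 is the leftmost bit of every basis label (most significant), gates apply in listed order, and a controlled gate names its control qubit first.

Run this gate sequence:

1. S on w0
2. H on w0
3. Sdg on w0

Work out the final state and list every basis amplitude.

The resulting statevector has amplitude sqrt(2)/2 on |0>, -sqrt(2)*I/2 on |1>.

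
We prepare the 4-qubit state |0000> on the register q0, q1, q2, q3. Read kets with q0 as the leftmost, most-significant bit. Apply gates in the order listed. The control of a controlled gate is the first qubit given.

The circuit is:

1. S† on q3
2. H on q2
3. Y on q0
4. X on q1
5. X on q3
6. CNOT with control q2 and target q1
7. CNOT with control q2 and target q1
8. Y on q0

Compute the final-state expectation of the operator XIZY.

In the final state, XIZY has expectation 0.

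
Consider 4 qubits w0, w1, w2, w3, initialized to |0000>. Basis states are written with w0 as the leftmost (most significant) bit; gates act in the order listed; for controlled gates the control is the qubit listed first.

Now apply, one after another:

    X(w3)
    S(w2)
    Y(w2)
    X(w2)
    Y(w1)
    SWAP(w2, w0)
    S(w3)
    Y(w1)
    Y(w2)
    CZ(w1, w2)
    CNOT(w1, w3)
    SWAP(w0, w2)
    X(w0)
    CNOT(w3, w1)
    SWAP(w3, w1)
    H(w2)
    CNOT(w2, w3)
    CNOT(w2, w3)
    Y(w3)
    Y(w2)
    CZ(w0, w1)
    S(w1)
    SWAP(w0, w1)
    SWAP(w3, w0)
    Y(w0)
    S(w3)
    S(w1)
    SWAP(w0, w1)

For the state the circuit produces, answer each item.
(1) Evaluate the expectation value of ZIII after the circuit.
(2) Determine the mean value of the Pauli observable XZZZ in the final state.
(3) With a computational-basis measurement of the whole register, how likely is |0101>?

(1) The expectation value of ZIII is 1. Key observation: the block from step 17 through step 18 cancels to the identity and can be dropped.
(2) In the final state, XZZZ has expectation 0.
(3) Outcome |0101> occurs with probability 1/2.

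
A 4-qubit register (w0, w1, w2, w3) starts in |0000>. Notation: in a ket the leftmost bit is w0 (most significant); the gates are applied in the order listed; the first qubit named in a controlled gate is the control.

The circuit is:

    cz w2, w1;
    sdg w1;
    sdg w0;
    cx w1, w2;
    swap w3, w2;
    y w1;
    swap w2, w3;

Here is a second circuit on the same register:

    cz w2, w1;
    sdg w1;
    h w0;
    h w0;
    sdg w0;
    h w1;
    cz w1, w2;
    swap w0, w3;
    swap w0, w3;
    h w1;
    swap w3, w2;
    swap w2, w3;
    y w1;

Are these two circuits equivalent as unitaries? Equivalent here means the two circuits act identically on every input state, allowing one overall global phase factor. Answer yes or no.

No — the two circuits implement different unitaries, even allowing a global phase.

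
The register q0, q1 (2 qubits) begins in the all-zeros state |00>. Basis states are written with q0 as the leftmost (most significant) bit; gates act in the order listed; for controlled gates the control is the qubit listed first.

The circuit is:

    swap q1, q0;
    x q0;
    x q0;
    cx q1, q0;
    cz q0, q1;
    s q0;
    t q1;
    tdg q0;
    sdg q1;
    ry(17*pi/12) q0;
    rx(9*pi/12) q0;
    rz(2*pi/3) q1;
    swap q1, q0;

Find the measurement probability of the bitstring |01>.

Outcome |01> occurs with probability 5/8 - sqrt(3)/8.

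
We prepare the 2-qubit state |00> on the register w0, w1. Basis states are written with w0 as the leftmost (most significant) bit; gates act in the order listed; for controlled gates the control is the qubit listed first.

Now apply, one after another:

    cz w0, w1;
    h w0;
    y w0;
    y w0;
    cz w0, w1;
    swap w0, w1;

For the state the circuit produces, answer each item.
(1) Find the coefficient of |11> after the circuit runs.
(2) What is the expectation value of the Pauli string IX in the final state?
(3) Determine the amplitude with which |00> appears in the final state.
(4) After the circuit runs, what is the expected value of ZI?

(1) |11> carries amplitude 0 in the final state.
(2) The observable IX averages to 1.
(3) |00> carries amplitude sqrt(2)/2 in the final state.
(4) The expectation value of ZI is 1.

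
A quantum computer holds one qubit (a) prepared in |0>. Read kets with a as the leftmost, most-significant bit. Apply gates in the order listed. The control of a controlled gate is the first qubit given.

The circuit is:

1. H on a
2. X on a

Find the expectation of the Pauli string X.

The expectation value of X is 1.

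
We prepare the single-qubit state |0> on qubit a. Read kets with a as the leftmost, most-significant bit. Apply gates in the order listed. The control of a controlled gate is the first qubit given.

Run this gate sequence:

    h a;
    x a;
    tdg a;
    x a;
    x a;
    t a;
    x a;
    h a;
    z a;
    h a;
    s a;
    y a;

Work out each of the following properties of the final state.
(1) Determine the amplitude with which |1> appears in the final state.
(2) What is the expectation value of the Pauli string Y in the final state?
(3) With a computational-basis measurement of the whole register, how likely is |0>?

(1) The final state's coefficient on |1> equals sqrt(2)*I/2. Key observation: gates 1-8 undo each other exactly, leaving only the rest of the circuit to track.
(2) The expectation value of Y is 1.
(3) Outcome |0> occurs with probability 1/2.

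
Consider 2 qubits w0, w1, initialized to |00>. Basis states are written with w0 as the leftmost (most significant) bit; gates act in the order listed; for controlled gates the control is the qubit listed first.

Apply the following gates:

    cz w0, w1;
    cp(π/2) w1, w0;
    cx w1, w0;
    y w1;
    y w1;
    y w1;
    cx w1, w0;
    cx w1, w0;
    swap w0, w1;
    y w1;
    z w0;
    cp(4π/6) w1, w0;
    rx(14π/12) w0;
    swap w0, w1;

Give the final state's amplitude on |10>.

The amplitude on |10> is (sqrt(2) + sqrt(6))*exp(I*pi/6)/4. Key observation: steps 7-8 multiply out to the identity, so the circuit reduces to the remaining gates.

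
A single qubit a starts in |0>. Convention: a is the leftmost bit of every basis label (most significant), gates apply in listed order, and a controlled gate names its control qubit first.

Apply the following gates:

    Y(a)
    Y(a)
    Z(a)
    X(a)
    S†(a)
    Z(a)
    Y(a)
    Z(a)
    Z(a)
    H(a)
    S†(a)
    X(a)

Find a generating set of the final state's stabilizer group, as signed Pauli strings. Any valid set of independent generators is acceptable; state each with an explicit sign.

The stabilizer group can be generated by +Y, among other valid generating sets.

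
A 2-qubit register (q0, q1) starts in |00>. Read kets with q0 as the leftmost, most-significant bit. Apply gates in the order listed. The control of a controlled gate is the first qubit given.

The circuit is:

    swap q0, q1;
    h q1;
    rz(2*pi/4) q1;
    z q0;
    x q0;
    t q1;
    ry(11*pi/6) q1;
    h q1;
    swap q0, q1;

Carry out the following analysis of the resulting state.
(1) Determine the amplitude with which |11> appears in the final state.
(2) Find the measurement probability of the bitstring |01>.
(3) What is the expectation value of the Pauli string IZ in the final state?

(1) The amplitude on |11> is sqrt(2)*I/4 + sqrt(6)*exp(3*I*pi/4)/4.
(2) A full measurement returns |01> with probability 1/2 - sqrt(6)/8.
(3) In the final state, IZ has expectation -1.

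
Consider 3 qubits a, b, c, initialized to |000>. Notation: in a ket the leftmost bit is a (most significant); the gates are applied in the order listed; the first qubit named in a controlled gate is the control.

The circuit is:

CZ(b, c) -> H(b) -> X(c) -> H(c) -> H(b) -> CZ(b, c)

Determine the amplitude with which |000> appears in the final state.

The amplitude on |000> is sqrt(2)/2.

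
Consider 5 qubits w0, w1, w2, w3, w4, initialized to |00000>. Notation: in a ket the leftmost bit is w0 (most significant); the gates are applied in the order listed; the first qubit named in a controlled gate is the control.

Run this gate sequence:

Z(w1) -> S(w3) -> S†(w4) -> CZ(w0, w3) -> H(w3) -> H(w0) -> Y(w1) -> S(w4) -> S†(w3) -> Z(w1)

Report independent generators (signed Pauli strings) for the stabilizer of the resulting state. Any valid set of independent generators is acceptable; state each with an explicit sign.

One valid set of independent stabilizer generators is +XIIII, -IIIYI, -IZIII, +IIZII, +IIIIZ (any independent generating set of the same group is equally correct).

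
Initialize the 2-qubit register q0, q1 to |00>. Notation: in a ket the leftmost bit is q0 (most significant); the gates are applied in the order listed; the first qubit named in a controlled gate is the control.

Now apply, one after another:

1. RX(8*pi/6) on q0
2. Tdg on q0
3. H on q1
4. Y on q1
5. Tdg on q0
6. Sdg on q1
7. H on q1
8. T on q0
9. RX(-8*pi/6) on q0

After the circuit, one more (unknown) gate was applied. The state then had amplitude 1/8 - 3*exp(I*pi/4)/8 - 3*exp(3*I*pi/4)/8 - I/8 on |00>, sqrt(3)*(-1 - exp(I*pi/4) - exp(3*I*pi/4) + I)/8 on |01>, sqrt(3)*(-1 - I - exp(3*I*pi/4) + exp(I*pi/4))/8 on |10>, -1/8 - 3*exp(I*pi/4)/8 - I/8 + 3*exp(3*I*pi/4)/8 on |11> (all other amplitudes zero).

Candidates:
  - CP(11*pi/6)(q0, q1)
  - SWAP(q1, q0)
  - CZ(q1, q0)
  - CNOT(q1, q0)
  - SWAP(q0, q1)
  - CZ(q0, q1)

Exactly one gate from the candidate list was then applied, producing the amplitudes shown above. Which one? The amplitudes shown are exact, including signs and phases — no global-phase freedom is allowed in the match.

It was CNOT(q1, q0) that produced the state shown.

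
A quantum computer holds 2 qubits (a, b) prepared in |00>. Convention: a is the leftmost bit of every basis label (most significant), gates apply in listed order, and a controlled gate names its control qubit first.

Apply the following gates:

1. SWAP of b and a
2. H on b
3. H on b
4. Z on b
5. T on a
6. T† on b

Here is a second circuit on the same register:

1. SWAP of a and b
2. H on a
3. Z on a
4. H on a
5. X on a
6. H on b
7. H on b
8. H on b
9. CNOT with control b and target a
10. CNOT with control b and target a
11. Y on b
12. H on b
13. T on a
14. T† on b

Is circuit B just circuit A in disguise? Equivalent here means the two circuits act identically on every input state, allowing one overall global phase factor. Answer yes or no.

No, they are not equivalent — no single phase factor reconciles the two unitaries.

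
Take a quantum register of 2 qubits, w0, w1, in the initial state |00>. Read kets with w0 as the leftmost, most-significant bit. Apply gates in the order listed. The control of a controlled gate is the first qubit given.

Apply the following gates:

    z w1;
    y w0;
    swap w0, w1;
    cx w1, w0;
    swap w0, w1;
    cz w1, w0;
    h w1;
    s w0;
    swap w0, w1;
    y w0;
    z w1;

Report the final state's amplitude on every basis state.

The final amplitudes are 0 on |00>, -sqrt(2)*I/2 on |01>, 0 on |10>, -sqrt(2)*I/2 on |11>.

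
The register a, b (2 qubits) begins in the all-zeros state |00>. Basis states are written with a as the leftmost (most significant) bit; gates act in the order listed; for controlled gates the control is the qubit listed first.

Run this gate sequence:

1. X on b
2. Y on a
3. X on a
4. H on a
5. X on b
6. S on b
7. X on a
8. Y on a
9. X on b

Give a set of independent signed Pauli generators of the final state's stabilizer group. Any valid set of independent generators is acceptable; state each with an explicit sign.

One valid set of independent stabilizer generators is -XI, -IZ (any independent generating set of the same group is equally correct).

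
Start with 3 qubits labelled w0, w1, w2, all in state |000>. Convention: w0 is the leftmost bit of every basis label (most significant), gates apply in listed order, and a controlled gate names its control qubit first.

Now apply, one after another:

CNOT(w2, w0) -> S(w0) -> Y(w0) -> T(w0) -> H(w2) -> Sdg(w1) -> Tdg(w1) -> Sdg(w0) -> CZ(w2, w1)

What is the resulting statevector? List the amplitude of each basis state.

The final amplitudes are sqrt(2)*exp(I*pi/4)/2 on |100>, sqrt(2)*exp(I*pi/4)/2 on |101>, and 0 on every other basis state.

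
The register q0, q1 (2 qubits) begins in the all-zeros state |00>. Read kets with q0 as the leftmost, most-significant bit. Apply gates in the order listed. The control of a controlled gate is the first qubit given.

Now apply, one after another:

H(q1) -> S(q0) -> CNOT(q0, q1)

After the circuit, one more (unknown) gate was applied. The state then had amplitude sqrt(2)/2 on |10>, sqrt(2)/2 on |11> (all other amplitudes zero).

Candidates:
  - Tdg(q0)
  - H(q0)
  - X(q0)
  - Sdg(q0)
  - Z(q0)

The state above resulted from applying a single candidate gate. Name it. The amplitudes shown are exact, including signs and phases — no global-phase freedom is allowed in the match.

The applied gate was X(q0).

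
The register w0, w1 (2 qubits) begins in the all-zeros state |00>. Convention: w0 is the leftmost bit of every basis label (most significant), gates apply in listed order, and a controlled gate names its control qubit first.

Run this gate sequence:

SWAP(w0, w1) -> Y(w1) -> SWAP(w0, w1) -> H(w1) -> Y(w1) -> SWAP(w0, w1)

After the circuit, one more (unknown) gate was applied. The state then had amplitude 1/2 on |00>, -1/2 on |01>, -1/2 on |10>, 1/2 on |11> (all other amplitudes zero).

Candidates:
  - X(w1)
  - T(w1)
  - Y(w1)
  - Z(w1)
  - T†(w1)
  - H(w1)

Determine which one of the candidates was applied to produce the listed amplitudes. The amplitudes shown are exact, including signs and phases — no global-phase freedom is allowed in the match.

The unique candidate consistent with the amplitudes is H(w1).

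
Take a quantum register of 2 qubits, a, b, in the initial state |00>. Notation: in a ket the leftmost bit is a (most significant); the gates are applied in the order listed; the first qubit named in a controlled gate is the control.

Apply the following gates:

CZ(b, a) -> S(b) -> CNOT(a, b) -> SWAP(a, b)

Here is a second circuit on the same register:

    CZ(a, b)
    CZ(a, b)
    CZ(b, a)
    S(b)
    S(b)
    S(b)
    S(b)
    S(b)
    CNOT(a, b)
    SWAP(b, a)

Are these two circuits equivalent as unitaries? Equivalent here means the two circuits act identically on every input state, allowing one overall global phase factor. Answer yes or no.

Yes: on every input state the two circuits agree up to one overall phase factor.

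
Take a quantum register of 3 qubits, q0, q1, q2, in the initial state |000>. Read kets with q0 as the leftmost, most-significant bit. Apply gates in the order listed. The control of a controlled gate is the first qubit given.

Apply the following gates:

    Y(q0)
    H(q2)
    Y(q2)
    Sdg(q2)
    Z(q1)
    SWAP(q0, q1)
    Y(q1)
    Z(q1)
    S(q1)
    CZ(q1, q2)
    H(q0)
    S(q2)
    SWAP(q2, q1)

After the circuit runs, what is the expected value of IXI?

The observable IXI averages to -1.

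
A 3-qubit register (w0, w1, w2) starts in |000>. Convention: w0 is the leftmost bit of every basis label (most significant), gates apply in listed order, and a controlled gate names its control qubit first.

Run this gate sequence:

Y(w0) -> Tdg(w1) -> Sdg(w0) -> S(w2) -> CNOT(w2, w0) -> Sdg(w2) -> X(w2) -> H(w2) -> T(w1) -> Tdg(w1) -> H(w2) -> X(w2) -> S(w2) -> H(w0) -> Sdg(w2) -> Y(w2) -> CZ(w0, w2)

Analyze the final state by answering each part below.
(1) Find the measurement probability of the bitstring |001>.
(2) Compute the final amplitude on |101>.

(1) Outcome |001> occurs with probability 1/2.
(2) |101> carries amplitude sqrt(2)*I/2 in the final state.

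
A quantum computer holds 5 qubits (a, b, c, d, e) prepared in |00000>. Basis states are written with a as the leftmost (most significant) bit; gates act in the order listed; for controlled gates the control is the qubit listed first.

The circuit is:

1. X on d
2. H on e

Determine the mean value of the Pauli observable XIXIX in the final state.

In the final state, XIXIX has expectation 0.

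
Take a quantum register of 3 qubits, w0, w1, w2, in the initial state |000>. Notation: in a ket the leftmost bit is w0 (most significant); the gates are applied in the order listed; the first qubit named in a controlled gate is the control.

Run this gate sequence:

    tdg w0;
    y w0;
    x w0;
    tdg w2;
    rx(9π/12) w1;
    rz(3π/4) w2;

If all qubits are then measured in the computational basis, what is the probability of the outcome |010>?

Outcome |010> occurs with probability sqrt(2)/4 + 1/2.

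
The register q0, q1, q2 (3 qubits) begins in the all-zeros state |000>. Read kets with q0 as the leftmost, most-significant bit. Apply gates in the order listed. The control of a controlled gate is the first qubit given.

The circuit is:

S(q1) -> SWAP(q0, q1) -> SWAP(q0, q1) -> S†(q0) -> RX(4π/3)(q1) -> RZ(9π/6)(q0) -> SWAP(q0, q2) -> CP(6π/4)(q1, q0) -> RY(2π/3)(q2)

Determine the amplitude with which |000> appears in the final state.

|000> carries amplitude exp(I*pi/4)/4 in the final state. Key observation: steps 2-3 multiply out to the identity, so the circuit reduces to the remaining gates.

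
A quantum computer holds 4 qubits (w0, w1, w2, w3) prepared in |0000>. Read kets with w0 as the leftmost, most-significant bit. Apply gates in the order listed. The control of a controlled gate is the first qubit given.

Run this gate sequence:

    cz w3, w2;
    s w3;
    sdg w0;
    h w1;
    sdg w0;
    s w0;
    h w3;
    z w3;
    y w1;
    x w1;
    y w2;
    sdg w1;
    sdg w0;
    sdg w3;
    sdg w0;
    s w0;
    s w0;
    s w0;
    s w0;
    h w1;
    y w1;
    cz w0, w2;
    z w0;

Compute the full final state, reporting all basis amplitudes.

The final amplitudes are sqrt(2)*(1 + I)/4 on |0010>, sqrt(2)*(-1 + I)/4 on |0011>, sqrt(2)*(1 - I)/4 on |0110>, sqrt(2)*(1 + I)/4 on |0111>, and 0 on every other basis state.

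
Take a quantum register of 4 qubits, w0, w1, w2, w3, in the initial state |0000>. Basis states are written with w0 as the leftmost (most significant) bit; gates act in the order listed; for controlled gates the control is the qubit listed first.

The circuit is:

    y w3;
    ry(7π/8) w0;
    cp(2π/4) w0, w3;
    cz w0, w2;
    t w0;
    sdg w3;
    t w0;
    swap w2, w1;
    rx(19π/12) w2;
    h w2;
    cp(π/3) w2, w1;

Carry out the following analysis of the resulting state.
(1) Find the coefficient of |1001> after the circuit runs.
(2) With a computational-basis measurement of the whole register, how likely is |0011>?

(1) |1001> carries amplitude sqrt(6)*sqrt(1/2 - sqrt(2)/4)*sin(7*pi/16)/4 + sqrt(2)*sqrt(sqrt(2)/4 + 1/2)*sin(7*pi/16)/4 - sqrt(2)*I*sqrt(1/2 - sqrt(2)/4)*sin(7*pi/16)/4 + sqrt(6)*I*sqrt(sqrt(2)/4 + 1/2)*sin(7*pi/16)/4 in the final state.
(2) A full measurement returns |0011> with probability 1/4 - sqrt(sqrt(2) + 2)/8.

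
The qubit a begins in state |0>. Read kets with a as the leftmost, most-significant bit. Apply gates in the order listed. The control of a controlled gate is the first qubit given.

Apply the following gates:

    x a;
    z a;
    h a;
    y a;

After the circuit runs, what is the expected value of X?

The expectation value of X is 1.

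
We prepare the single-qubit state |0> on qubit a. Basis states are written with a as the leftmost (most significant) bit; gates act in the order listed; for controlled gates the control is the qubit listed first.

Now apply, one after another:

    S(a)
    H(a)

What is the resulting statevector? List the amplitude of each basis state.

The resulting statevector has amplitude sqrt(2)/2 on |0>, sqrt(2)/2 on |1>.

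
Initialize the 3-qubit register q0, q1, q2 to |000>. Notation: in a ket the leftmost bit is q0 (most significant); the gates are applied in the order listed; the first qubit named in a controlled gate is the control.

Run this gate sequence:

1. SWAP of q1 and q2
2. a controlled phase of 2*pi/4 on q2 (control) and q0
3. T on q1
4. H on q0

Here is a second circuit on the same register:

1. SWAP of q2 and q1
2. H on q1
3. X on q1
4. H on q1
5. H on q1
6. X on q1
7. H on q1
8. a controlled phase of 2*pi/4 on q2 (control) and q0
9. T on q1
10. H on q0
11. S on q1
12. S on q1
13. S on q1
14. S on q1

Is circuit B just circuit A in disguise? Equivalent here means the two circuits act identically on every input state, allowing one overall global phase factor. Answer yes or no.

Yes — the two circuits implement the same unitary up to a global phase.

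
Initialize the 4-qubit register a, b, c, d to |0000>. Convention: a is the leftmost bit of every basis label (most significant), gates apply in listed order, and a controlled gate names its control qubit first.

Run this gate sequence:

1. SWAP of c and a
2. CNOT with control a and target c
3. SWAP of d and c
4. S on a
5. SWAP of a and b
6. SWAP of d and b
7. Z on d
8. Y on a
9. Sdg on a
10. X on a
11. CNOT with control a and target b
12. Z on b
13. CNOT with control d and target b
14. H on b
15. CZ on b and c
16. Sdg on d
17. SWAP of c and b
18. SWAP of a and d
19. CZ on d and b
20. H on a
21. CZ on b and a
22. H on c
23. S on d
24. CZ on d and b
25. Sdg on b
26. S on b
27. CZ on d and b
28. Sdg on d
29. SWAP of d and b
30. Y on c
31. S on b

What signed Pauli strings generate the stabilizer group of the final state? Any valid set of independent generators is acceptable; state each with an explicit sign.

The final state is stabilized by the group generated by +XIII, +IZII, -IIZI, +IIIZ; other independent generating sets are equally valid. Key observation: the block from step 23 through step 28 cancels to the identity and can be dropped.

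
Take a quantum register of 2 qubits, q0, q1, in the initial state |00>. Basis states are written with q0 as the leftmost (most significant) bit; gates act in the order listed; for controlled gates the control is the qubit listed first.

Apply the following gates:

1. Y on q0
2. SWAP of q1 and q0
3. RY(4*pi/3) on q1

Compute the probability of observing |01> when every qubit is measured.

Outcome |01> occurs with probability 1/4.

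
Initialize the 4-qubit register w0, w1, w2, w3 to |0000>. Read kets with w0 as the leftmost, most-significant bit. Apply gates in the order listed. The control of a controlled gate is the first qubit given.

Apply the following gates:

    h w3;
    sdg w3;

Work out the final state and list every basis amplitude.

After the circuit, the state carries amplitude sqrt(2)/2 on |0000>, -sqrt(2)*I/2 on |0001>, and 0 on every other basis state.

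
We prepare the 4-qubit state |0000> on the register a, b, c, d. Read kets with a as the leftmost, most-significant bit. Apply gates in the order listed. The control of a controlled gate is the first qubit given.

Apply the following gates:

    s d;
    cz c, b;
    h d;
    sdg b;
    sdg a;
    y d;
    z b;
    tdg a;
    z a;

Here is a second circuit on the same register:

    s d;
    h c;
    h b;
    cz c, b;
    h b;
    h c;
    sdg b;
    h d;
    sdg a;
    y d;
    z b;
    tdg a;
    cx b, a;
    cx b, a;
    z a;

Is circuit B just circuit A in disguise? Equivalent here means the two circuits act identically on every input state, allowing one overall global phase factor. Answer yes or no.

No, they are not equivalent — no single phase factor reconciles the two unitaries.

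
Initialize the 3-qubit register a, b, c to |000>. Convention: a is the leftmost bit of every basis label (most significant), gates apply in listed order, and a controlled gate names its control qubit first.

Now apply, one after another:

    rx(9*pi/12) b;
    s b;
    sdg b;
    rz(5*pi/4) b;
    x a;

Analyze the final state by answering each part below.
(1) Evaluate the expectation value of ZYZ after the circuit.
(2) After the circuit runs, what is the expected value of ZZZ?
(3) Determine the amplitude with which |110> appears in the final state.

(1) The observable ZYZ averages to -1/2.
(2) The expectation value of ZZZ is sqrt(2)/2.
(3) The amplitude on |110> is sqrt(sqrt(2) + 2)*exp(I*pi/8)/2.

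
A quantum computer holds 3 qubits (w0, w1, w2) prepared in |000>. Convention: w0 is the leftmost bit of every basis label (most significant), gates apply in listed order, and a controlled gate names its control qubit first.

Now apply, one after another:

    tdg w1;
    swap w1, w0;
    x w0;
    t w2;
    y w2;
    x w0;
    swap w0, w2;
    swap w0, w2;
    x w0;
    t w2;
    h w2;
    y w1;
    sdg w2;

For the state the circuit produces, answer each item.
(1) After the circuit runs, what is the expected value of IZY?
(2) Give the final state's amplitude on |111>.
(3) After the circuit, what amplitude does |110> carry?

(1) In the final state, IZY has expectation -1. Key observation: steps 6-9 multiply out to the identity, so the circuit reduces to the remaining gates.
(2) The amplitude on |111> is -sqrt(2)*exp(3*I*pi/4)/2.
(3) The amplitude on |110> is -sqrt(2)*exp(I*pi/4)/2.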